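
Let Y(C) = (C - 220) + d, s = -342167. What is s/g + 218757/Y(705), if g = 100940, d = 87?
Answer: 5075513/13390 ≈ 379.05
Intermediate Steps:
Y(C) = -133 + C (Y(C) = (C - 220) + 87 = (-220 + C) + 87 = -133 + C)
s/g + 218757/Y(705) = -342167/100940 + 218757/(-133 + 705) = -342167*1/100940 + 218757/572 = -6983/2060 + 218757*(1/572) = -6983/2060 + 19887/52 = 5075513/13390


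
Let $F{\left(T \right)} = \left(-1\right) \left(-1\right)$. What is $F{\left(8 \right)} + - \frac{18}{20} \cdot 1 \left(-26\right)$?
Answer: $\frac{122}{5} \approx 24.4$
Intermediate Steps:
$F{\left(T \right)} = 1$
$F{\left(8 \right)} + - \frac{18}{20} \cdot 1 \left(-26\right) = 1 + - \frac{18}{20} \cdot 1 \left(-26\right) = 1 + \left(-18\right) \frac{1}{20} \left(-26\right) = 1 - - \frac{117}{5} = 1 + \frac{117}{5} = \frac{122}{5}$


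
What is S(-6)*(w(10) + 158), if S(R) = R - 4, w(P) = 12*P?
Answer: -2780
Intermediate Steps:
S(R) = -4 + R
S(-6)*(w(10) + 158) = (-4 - 6)*(12*10 + 158) = -10*(120 + 158) = -10*278 = -2780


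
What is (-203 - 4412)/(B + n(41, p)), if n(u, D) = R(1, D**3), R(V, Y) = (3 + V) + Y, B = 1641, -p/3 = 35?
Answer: 923/231196 ≈ 0.0039923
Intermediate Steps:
p = -105 (p = -3*35 = -105)
R(V, Y) = 3 + V + Y
n(u, D) = 4 + D**3 (n(u, D) = 3 + 1 + D**3 = 4 + D**3)
(-203 - 4412)/(B + n(41, p)) = (-203 - 4412)/(1641 + (4 + (-105)**3)) = -4615/(1641 + (4 - 1157625)) = -4615/(1641 - 1157621) = -4615/(-1155980) = -4615*(-1/1155980) = 923/231196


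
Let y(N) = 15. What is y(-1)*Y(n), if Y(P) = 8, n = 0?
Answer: 120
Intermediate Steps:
y(-1)*Y(n) = 15*8 = 120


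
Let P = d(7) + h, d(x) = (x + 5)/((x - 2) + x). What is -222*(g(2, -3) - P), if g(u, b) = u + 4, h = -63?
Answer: -15096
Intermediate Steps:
g(u, b) = 4 + u
d(x) = (5 + x)/(-2 + 2*x) (d(x) = (5 + x)/((-2 + x) + x) = (5 + x)/(-2 + 2*x))
P = -62 (P = (5 + 7)/(2*(-1 + 7)) - 63 = (1/2)*12/6 - 63 = (1/2)*(1/6)*12 - 63 = 1 - 63 = -62)
-222*(g(2, -3) - P) = -222*((4 + 2) - 1*(-62)) = -222*(6 + 62) = -222*68 = -15096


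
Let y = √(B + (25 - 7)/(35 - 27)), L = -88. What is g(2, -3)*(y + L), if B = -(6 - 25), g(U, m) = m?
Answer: 264 - 3*√85/2 ≈ 250.17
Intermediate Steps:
B = 19 (B = -1*(-19) = 19)
y = √85/2 (y = √(19 + (25 - 7)/(35 - 27)) = √(19 + 18/8) = √(19 + 18*(⅛)) = √(19 + 9/4) = √(85/4) = √85/2 ≈ 4.6098)
g(2, -3)*(y + L) = -3*(√85/2 - 88) = -3*(-88 + √85/2) = 264 - 3*√85/2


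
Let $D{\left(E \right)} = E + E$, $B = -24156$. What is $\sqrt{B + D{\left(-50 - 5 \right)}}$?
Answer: $i \sqrt{24266} \approx 155.78 i$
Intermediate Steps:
$D{\left(E \right)} = 2 E$
$\sqrt{B + D{\left(-50 - 5 \right)}} = \sqrt{-24156 + 2 \left(-50 - 5\right)} = \sqrt{-24156 + 2 \left(-55\right)} = \sqrt{-24156 - 110} = \sqrt{-24266} = i \sqrt{24266}$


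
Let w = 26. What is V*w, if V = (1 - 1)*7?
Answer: 0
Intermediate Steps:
V = 0 (V = 0*7 = 0)
V*w = 0*26 = 0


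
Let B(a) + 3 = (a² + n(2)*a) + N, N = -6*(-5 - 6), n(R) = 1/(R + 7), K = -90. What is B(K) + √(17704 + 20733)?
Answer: 8153 + 17*√133 ≈ 8349.0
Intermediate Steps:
n(R) = 1/(7 + R)
N = 66 (N = -6*(-11) = 66)
B(a) = 63 + a² + a/9 (B(a) = -3 + ((a² + a/(7 + 2)) + 66) = -3 + ((a² + a/9) + 66) = -3 + (66 + a² + a/9) = 63 + a² + a/9)
B(K) + √(17704 + 20733) = (63 + (-90)² + (⅑)*(-90)) + √(17704 + 20733) = (63 + 8100 - 10) + √38437 = 8153 + 17*√133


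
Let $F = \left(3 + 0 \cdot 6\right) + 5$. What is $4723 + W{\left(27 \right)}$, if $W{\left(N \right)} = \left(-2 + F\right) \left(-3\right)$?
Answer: $4705$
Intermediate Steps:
$F = 8$ ($F = \left(3 + 0\right) + 5 = 3 + 5 = 8$)
$W{\left(N \right)} = -18$ ($W{\left(N \right)} = \left(-2 + 8\right) \left(-3\right) = 6 \left(-3\right) = -18$)
$4723 + W{\left(27 \right)} = 4723 - 18 = 4705$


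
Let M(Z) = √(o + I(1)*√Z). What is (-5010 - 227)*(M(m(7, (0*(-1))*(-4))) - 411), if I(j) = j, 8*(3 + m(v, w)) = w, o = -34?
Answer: 2152407 - 5237*√(-34 + I*√3) ≈ 2.1516e+6 - 30547.0*I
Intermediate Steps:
m(v, w) = -3 + w/8
M(Z) = √(-34 + √Z) (M(Z) = √(-34 + 1*√Z) = √(-34 + √Z))
(-5010 - 227)*(M(m(7, (0*(-1))*(-4))) - 411) = (-5010 - 227)*(√(-34 + √(-3 + ((0*(-1))*(-4))/8)) - 411) = -5237*(√(-34 + √(-3 + (0*(-4))/8)) - 411) = -5237*(√(-34 + √(-3 + (⅛)*0)) - 411) = -5237*(√(-34 + √(-3 + 0)) - 411) = -5237*(√(-34 + √(-3)) - 411) = -5237*(√(-34 + I*√3) - 411) = -5237*(-411 + √(-34 + I*√3)) = 2152407 - 5237*√(-34 + I*√3)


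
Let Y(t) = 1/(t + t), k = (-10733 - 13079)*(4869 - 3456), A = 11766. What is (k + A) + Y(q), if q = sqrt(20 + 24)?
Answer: -33634590 + sqrt(11)/44 ≈ -3.3635e+7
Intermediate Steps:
k = -33646356 (k = -23812*1413 = -33646356)
q = 2*sqrt(11) (q = sqrt(44) = 2*sqrt(11) ≈ 6.6332)
Y(t) = 1/(2*t)
(k + A) + Y(q) = (-33646356 + 11766) + 1/(2*((2*sqrt(11)))) = -33634590 + (sqrt(11)/22)/2 = -33634590 + sqrt(11)/44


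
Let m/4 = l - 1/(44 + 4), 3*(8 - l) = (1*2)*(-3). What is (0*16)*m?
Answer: 0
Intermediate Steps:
l = 10 (l = 8 - 1*2*(-3)/3 = 8 - 2*(-3)/3 = 8 - ⅓*(-6) = 8 + 2 = 10)
m = 479/12 (m = 4*(10 - 1/(44 + 4)) = 4*(10 - 1/48) = 4*(479/48) = 479/12 ≈ 39.917)
(0*16)*m = (0*16)*(479/12) = 0*(479/12) = 0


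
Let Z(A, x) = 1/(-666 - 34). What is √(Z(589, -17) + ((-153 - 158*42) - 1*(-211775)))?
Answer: √1004431393/70 ≈ 452.75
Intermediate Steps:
Z(A, x) = -1/700 (Z(A, x) = 1/(-700) = -1/700)
√(Z(589, -17) + ((-153 - 158*42) - 1*(-211775))) = √(-1/700 + ((-153 - 158*42) - 1*(-211775))) = √(-1/700 + ((-153 - 6636) + 211775)) = √(-1/700 + (-6789 + 211775)) = √(-1/700 + 204986) = √(143490199/700) = √1004431393/70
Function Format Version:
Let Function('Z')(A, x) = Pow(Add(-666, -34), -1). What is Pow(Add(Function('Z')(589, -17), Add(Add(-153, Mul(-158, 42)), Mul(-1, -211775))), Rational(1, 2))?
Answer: Mul(Rational(1, 70), Pow(1004431393, Rational(1, 2))) ≈ 452.75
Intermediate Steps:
Function('Z')(A, x) = Rational(-1, 700) (Function('Z')(A, x) = Pow(-700, -1) = Rational(-1, 700))
Pow(Add(Function('Z')(589, -17), Add(Add(-153, Mul(-158, 42)), Mul(-1, -211775))), Rational(1, 2)) = Pow(Add(Rational(-1, 700), Add(Add(-153, Mul(-158, 42)), Mul(-1, -211775))), Rational(1, 2)) = Pow(Add(Rational(-1, 700), Add(Add(-153, -6636), 211775)), Rational(1, 2)) = Pow(Add(Rational(-1, 700), Add(-6789, 211775)), Rational(1, 2)) = Pow(Add(Rational(-1, 700), 204986), Rational(1, 2)) = Pow(Rational(143490199, 700), Rational(1, 2)) = Mul(Rational(1, 70), Pow(1004431393, Rational(1, 2)))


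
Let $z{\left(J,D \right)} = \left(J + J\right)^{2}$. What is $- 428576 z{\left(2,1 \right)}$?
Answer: $-6857216$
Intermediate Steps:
$z{\left(J,D \right)} = 4 J^{2}$ ($z{\left(J,D \right)} = \left(2 J\right)^{2} = 4 J^{2}$)
$- 428576 z{\left(2,1 \right)} = - 428576 \cdot 4 \cdot 2^{2} = - 428576 \cdot 4 \cdot 4 = \left(-428576\right) 16 = -6857216$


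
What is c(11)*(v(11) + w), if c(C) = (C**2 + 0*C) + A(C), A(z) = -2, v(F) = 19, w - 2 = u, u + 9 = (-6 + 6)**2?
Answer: 1428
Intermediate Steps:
u = -9 (u = -9 + (-6 + 6)**2 = -9 + 0**2 = -9 + 0 = -9)
w = -7 (w = 2 - 9 = -7)
c(C) = -2 + C**2 (c(C) = (C**2 + 0*C) - 2 = (C**2 + 0) - 2 = C**2 - 2 = -2 + C**2)
c(11)*(v(11) + w) = (-2 + 11**2)*(19 - 7) = (-2 + 121)*12 = 119*12 = 1428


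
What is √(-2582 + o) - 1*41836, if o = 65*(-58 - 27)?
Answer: -41836 + 11*I*√67 ≈ -41836.0 + 90.039*I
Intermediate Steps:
o = -5525 (o = 65*(-85) = -5525)
√(-2582 + o) - 1*41836 = √(-2582 - 5525) - 1*41836 = √(-8107) - 41836 = 11*I*√67 - 41836 = -41836 + 11*I*√67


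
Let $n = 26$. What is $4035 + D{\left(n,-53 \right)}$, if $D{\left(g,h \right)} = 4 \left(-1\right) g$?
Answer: $3931$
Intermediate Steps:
$D{\left(g,h \right)} = - 4 g$
$4035 + D{\left(n,-53 \right)} = 4035 - 104 = 3931$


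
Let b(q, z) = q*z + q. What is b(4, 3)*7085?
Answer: 113360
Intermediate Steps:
b(q, z) = q + q*z
b(4, 3)*7085 = (4*(1 + 3))*7085 = (4*4)*7085 = 16*7085 = 113360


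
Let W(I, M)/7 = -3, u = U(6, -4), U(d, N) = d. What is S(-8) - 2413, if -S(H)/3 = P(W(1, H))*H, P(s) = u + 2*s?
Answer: -3277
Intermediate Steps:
u = 6
W(I, M) = -21 (W(I, M) = 7*(-3) = -21)
P(s) = 6 + 2*s
S(H) = 108*H (S(H) = -3*(6 + 2*(-21))*H = -3*(6 - 42)*H = -(-108)*H = 108*H)
S(-8) - 2413 = 108*(-8) - 2413 = -864 - 2413 = -3277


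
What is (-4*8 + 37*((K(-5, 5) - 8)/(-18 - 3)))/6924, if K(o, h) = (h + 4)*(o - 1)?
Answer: 811/72702 ≈ 0.011155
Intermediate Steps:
K(o, h) = (-1 + o)*(4 + h) (K(o, h) = (4 + h)*(-1 + o) = (-1 + o)*(4 + h))
(-4*8 + 37*((K(-5, 5) - 8)/(-18 - 3)))/6924 = (-4*8 + 37*(((-4 - 1*5 + 4*(-5) + 5*(-5)) - 8)/(-18 - 3)))/6924 = (-32 + 37*(((-4 - 5 - 20 - 25) - 8)/(-21)))*(1/6924) = (-32 + 37*((-54 - 8)*(-1/21)))*(1/6924) = (-32 + 37*(-62*(-1/21)))*(1/6924) = (-32 + 37*(62/21))*(1/6924) = (-32 + 2294/21)*(1/6924) = (1622/21)*(1/6924) = 811/72702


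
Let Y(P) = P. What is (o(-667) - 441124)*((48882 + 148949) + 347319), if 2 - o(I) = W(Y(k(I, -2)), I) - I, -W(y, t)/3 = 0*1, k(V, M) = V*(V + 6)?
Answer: -240841273350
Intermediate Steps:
k(V, M) = V*(6 + V)
W(y, t) = 0 (W(y, t) = -0 = -3*0 = 0)
o(I) = 2 + I (o(I) = 2 - (0 - I) = 2 - (-1)*I = 2 + I)
(o(-667) - 441124)*((48882 + 148949) + 347319) = ((2 - 667) - 441124)*((48882 + 148949) + 347319) = (-665 - 441124)*(197831 + 347319) = -441789*545150 = -240841273350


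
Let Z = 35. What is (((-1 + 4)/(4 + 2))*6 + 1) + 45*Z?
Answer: 1579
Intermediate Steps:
(((-1 + 4)/(4 + 2))*6 + 1) + 45*Z = (((-1 + 4)/(4 + 2))*6 + 1) + 45*35 = ((3/6)*6 + 1) + 1575 = ((3*(1/6))*6 + 1) + 1575 = ((1/2)*6 + 1) + 1575 = (3 + 1) + 1575 = 4 + 1575 = 1579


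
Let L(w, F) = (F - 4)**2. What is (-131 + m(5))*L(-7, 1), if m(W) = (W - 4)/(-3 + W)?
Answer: -2349/2 ≈ -1174.5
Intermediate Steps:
L(w, F) = (-4 + F)**2
m(W) = (-4 + W)/(-3 + W)
(-131 + m(5))*L(-7, 1) = (-131 + (-4 + 5)/(-3 + 5))*(-4 + 1)**2 = (-131 + 1/2)*(-3)**2 = (-131 + (1/2)*1)*9 = (-131 + 1/2)*9 = -261/2*9 = -2349/2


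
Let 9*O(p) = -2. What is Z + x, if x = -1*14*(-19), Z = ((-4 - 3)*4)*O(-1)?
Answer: 2450/9 ≈ 272.22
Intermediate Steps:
O(p) = -2/9 (O(p) = (⅑)*(-2) = -2/9)
Z = 56/9 (Z = ((-4 - 3)*4)*(-2/9) = -7*4*(-2/9) = -28*(-2/9) = 56/9 ≈ 6.2222)
x = 266 (x = -14*(-19) = 266)
Z + x = 56/9 + 266 = 2450/9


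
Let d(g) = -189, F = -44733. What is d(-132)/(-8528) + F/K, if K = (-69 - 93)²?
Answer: -31376909/18650736 ≈ -1.6823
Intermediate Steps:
K = 26244 (K = (-162)² = 26244)
d(-132)/(-8528) + F/K = -189/(-8528) - 44733/26244 = -189*(-1/8528) - 44733*1/26244 = 189/8528 - 14911/8748 = -31376909/18650736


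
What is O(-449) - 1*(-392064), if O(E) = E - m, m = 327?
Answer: 391288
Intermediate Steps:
O(E) = -327 + E (O(E) = E - 1*327 = E - 327 = -327 + E)
O(-449) - 1*(-392064) = (-327 - 449) - 1*(-392064) = -776 + 392064 = 391288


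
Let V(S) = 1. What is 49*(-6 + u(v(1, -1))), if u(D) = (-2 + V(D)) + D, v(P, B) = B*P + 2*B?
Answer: -490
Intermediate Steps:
v(P, B) = 2*B + B*P
u(D) = -1 + D (u(D) = (-2 + 1) + D = -1 + D)
49*(-6 + u(v(1, -1))) = 49*(-6 + (-1 - (2 + 1))) = 49*(-6 + (-1 - 1*3)) = 49*(-6 + (-1 - 3)) = 49*(-6 - 4) = 49*(-10) = -490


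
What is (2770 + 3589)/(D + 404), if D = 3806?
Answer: 6359/4210 ≈ 1.5105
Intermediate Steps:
(2770 + 3589)/(D + 404) = (2770 + 3589)/(3806 + 404) = 6359/4210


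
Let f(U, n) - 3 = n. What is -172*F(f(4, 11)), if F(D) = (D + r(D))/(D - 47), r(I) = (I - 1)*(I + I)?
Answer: 21672/11 ≈ 1970.2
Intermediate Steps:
f(U, n) = 3 + n
r(I) = 2*I*(-1 + I) (r(I) = (-1 + I)*(2*I) = 2*I*(-1 + I))
F(D) = (D + 2*D*(-1 + D))/(-47 + D) (F(D) = (D + 2*D*(-1 + D))/(D - 47) = (D + 2*D*(-1 + D))/(-47 + D))
-172*F(f(4, 11)) = -172*(3 + 11)*(-1 + 2*(3 + 11))/(-47 + (3 + 11)) = -2408*(-1 + 2*14)/(-47 + 14) = -2408*(-1 + 28)/(-33) = -2408*(-1)*27/33 = -172*(-126/11) = 21672/11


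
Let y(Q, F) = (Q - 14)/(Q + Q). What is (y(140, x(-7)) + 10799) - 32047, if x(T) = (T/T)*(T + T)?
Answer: -424951/20 ≈ -21248.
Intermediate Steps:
x(T) = 2*T (x(T) = 1*(2*T) = 2*T)
y(Q, F) = (-14 + Q)/(2*Q) (y(Q, F) = (-14 + Q)/((2*Q)) = (-14 + Q)*(1/(2*Q)) = (-14 + Q)/(2*Q))
(y(140, x(-7)) + 10799) - 32047 = ((1/2)*(-14 + 140)/140 + 10799) - 32047 = ((1/2)*(1/140)*126 + 10799) - 32047 = (9/20 + 10799) - 32047 = 215989/20 - 32047 = -424951/20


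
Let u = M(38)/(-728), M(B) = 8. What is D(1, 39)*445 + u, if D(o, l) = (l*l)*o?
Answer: 61592894/91 ≈ 6.7685e+5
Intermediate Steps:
D(o, l) = o*l² (D(o, l) = l²*o = o*l²)
u = -1/91 (u = 8/(-728) = 8*(-1/728) = -1/91 ≈ -0.010989)
D(1, 39)*445 + u = (1*39²)*445 - 1/91 = (1*1521)*445 - 1/91 = 1521*445 - 1/91 = 676845 - 1/91 = 61592894/91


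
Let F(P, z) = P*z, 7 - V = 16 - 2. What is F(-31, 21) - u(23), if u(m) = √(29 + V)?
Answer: -651 - √22 ≈ -655.69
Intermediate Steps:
V = -7 (V = 7 - (16 - 2) = 7 - 1*14 = 7 - 14 = -7)
u(m) = √22 (u(m) = √(29 - 7) = √22)
F(-31, 21) - u(23) = -31*21 - √22 = -651 - √22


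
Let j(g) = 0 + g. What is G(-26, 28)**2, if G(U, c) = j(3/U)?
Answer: 9/676 ≈ 0.013314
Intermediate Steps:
j(g) = g
G(U, c) = 3/U
G(-26, 28)**2 = (3/(-26))**2 = (3*(-1/26))**2 = (-3/26)**2 = 9/676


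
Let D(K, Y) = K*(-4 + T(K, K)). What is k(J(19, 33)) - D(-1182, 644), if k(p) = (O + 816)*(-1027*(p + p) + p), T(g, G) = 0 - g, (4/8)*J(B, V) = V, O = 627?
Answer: -194131218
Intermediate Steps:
J(B, V) = 2*V
T(g, G) = -g
k(p) = -2962479*p (k(p) = (627 + 816)*(-1027*(p + p) + p) = 1443*(-2054*p + p) = 1443*(-2053*p) = -2962479*p)
D(K, Y) = K*(-4 - K)
k(J(19, 33)) - D(-1182, 644) = -5924958*33 - (-1)*(-1182)*(4 - 1182) = -2962479*66 - (-1)*(-1182)*(-1178) = -195523614 - 1*(-1392396) = -195523614 + 1392396 = -194131218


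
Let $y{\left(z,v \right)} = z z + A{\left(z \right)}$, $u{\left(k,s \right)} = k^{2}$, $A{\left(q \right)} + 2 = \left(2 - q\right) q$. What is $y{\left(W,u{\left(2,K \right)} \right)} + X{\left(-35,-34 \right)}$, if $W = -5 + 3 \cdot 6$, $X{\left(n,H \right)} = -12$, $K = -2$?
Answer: $12$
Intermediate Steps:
$A{\left(q \right)} = -2 + q \left(2 - q\right)$ ($A{\left(q \right)} = -2 + \left(2 - q\right) q = -2 + q \left(2 - q\right)$)
$W = 13$ ($W = -5 + 18 = 13$)
$y{\left(z,v \right)} = -2 + 2 z$ ($y{\left(z,v \right)} = z z - \left(2 + z^{2} - 2 z\right) = z^{2} - \left(2 + z^{2} - 2 z\right) = -2 + 2 z$)
$y{\left(W,u{\left(2,K \right)} \right)} + X{\left(-35,-34 \right)} = \left(-2 + 2 \cdot 13\right) - 12 = \left(-2 + 26\right) - 12 = 24 - 12 = 12$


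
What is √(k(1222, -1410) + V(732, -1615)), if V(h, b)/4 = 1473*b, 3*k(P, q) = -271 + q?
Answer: I*√85645263/3 ≈ 3084.8*I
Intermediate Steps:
k(P, q) = -271/3 + q/3 (k(P, q) = (-271 + q)/3 = -271/3 + q/3)
V(h, b) = 5892*b (V(h, b) = 4*(1473*b) = 5892*b)
√(k(1222, -1410) + V(732, -1615)) = √((-271/3 + (⅓)*(-1410)) + 5892*(-1615)) = √((-271/3 - 470) - 9515580) = √(-1681/3 - 9515580) = √(-28548421/3) = I*√85645263/3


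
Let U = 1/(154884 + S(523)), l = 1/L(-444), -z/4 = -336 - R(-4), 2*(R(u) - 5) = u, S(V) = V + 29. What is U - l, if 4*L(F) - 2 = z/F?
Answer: 2556063/673556 ≈ 3.7949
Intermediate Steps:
S(V) = 29 + V
R(u) = 5 + u/2
z = 1356 (z = -4*(-336 - (5 + (1/2)*(-4))) = -4*(-336 - (5 - 2)) = -4*(-336 - 1*3) = -4*(-336 - 3) = -4*(-339) = 1356)
L(F) = 1/2 + 339/F (L(F) = 1/2 + (1356/F)/4 = 1/2 + 339/F)
l = -148/39 (l = 1/((1/2)*(678 - 444)/(-444)) = 1/((1/2)*(-1/444)*234) = 1/(-39/148) = -148/39 ≈ -3.7949)
U = 1/155436 (U = 1/(154884 + (29 + 523)) = 1/(154884 + 552) = 1/155436 ≈ 6.4335e-6)
U - l = 1/155436 - 1*(-148/39) = 1/155436 + 148/39 = 2556063/673556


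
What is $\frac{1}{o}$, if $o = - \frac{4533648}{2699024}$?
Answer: $- \frac{168689}{283353} \approx -0.59533$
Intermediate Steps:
$o = - \frac{283353}{168689}$ ($o = \left(-4533648\right) \frac{1}{2699024} = - \frac{283353}{168689} \approx -1.6797$)
$\frac{1}{o} = \frac{1}{- \frac{283353}{168689}} = - \frac{168689}{283353}$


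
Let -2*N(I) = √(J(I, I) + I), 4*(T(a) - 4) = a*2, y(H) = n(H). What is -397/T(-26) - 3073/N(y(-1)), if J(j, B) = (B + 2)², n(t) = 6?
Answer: 397/9 + 439*√70/5 ≈ 778.70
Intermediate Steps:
J(j, B) = (2 + B)²
y(H) = 6
T(a) = 4 + a/2 (T(a) = 4 + (a*2)/4 = 4 + (2*a)/4 = 4 + a/2)
N(I) = -√(I + (2 + I)²)/2 (N(I) = -√((2 + I)² + I)/2 = -√(I + (2 + I)²)/2)
-397/T(-26) - 3073/N(y(-1)) = -397/(4 + (½)*(-26)) - 3073*(-2/√(6 + (2 + 6)²)) = -397/(4 - 13) - 3073*(-2/√(6 + 8²)) = -397/(-9) - 3073*(-2/√(6 + 64)) = -397*(-⅑) - 3073*(-√70/35) = 397/9 - (-439)*√70/5 = 397/9 + 439*√70/5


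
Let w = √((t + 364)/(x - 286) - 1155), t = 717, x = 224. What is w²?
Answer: -72691/62 ≈ -1172.4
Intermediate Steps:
w = I*√4506842/62 (w = √((717 + 364)/(224 - 286) - 1155) = √(1081/(-62) - 1155) = √(1081*(-1/62) - 1155) = √(-1081/62 - 1155) = √(-72691/62) = I*√4506842/62 ≈ 34.241*I)
w² = (I*√4506842/62)² = -72691/62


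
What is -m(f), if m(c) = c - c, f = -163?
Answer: 0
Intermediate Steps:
m(c) = 0
-m(f) = -1*0 = 0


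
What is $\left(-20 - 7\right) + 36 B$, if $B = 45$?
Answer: $1593$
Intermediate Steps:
$\left(-20 - 7\right) + 36 B = \left(-20 - 7\right) + 36 \cdot 45 = -27 + 1620 = 1593$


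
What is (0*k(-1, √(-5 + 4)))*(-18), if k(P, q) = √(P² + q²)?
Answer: 0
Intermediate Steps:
(0*k(-1, √(-5 + 4)))*(-18) = (0*√((-1)² + (√(-5 + 4))²))*(-18) = (0*√(1 + (√(-1))²))*(-18) = (0*√(1 + I²))*(-18) = (0*√(1 - 1))*(-18) = (0*√0)*(-18) = (0*0)*(-18) = 0*(-18) = 0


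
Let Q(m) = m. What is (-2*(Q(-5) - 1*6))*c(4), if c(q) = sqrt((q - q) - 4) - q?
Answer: -88 + 44*I ≈ -88.0 + 44.0*I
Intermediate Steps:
c(q) = -q + 2*I (c(q) = sqrt(0 - 4) - q = sqrt(-4) - q = 2*I - q = -q + 2*I)
(-2*(Q(-5) - 1*6))*c(4) = (-2*(-5 - 1*6))*(-1*4 + 2*I) = (-2*(-5 - 6))*(-4 + 2*I) = (-2*(-11))*(-4 + 2*I) = 22*(-4 + 2*I) = -88 + 44*I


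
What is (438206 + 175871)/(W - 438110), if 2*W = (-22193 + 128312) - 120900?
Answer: -1228154/891001 ≈ -1.3784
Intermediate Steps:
W = -14781/2 (W = ((-22193 + 128312) - 120900)/2 = (106119 - 120900)/2 = (1/2)*(-14781) = -14781/2 ≈ -7390.5)
(438206 + 175871)/(W - 438110) = (438206 + 175871)/(-14781/2 - 438110) = 614077/(-891001/2) = 614077*(-2/891001) = -1228154/891001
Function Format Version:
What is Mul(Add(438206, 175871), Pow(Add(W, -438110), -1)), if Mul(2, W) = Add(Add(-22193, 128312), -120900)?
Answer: Rational(-1228154, 891001) ≈ -1.3784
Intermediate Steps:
W = Rational(-14781, 2) (W = Mul(Rational(1, 2), Add(Add(-22193, 128312), -120900)) = Mul(Rational(1, 2), Add(106119, -120900)) = Mul(Rational(1, 2), -14781) = Rational(-14781, 2) ≈ -7390.5)
Mul(Add(438206, 175871), Pow(Add(W, -438110), -1)) = Mul(Add(438206, 175871), Pow(Add(Rational(-14781, 2), -438110), -1)) = Mul(614077, Pow(Rational(-891001, 2), -1)) = Mul(614077, Rational(-2, 891001)) = Rational(-1228154, 891001)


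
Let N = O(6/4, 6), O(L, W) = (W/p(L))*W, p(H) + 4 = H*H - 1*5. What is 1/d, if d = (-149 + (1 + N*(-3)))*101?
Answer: -1/13332 ≈ -7.5008e-5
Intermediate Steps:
p(H) = -9 + H**2 (p(H) = -4 + (H*H - 1*5) = -4 + (H**2 - 5) = -4 + (-5 + H**2) = -9 + H**2)
O(L, W) = W**2/(-9 + L**2) (O(L, W) = (W/(-9 + L**2))*W = W**2/(-9 + L**2))
N = -16/3 (N = 6**2/(-9 + (6/4)**2) = 36/(-9 + (6*(1/4))**2) = 36/(-9 + (3/2)**2) = 36/(-9 + 9/4) = 36/(-27/4) = 36*(-4/27) = -16/3 ≈ -5.3333)
d = -13332 (d = (-149 + (1 - 16/3*(-3)))*101 = (-149 + (1 + 16))*101 = (-149 + 17)*101 = -132*101 = -13332)
1/d = 1/(-13332) = -1/13332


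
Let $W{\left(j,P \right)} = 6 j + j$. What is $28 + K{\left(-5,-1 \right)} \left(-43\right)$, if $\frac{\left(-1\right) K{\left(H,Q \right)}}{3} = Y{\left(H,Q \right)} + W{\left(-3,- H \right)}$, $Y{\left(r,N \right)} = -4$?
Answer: $-3197$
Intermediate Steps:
$W{\left(j,P \right)} = 7 j$
$K{\left(H,Q \right)} = 75$ ($K{\left(H,Q \right)} = - 3 \left(-4 + 7 \left(-3\right)\right) = - 3 \left(-4 - 21\right) = \left(-3\right) \left(-25\right) = 75$)
$28 + K{\left(-5,-1 \right)} \left(-43\right) = 28 + 75 \left(-43\right) = 28 - 3225 = -3197$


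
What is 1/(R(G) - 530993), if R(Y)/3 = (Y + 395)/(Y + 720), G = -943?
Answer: -223/118409795 ≈ -1.8833e-6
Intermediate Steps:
R(Y) = 3*(395 + Y)/(720 + Y) (R(Y) = 3*((Y + 395)/(Y + 720)) = 3*((395 + Y)/(720 + Y)) = 3*(395 + Y)/(720 + Y))
1/(R(G) - 530993) = 1/(3*(395 - 943)/(720 - 943) - 530993) = 1/(3*(-548)/(-223) - 530993) = 1/(3*(-1/223)*(-548) - 530993) = 1/(1644/223 - 530993) = 1/(-118409795/223) = -223/118409795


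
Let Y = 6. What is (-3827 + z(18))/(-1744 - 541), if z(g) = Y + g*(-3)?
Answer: 775/457 ≈ 1.6958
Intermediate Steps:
z(g) = 6 - 3*g (z(g) = 6 + g*(-3) = 6 - 3*g)
(-3827 + z(18))/(-1744 - 541) = (-3827 + (6 - 3*18))/(-1744 - 541) = (-3827 + (6 - 54))/(-2285) = (-3827 - 48)*(-1/2285) = -3875*(-1/2285) = 775/457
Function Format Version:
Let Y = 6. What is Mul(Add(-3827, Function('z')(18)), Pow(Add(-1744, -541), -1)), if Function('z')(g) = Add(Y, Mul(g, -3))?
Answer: Rational(775, 457) ≈ 1.6958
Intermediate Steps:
Function('z')(g) = Add(6, Mul(-3, g)) (Function('z')(g) = Add(6, Mul(g, -3)) = Add(6, Mul(-3, g)))
Mul(Add(-3827, Function('z')(18)), Pow(Add(-1744, -541), -1)) = Mul(Add(-3827, Add(6, Mul(-3, 18))), Pow(Add(-1744, -541), -1)) = Mul(Add(-3827, Add(6, -54)), Pow(-2285, -1)) = Mul(Add(-3827, -48), Rational(-1, 2285)) = Mul(-3875, Rational(-1, 2285)) = Rational(775, 457)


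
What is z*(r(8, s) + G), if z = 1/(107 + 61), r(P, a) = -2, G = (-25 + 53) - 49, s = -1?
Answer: -23/168 ≈ -0.13690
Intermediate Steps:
G = -21 (G = 28 - 49 = -21)
z = 1/168 ≈ 0.0059524
z*(r(8, s) + G) = (-2 - 21)/168 = (1/168)*(-23) = -23/168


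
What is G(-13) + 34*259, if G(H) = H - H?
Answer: 8806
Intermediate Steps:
G(H) = 0
G(-13) + 34*259 = 0 + 34*259 = 0 + 8806 = 8806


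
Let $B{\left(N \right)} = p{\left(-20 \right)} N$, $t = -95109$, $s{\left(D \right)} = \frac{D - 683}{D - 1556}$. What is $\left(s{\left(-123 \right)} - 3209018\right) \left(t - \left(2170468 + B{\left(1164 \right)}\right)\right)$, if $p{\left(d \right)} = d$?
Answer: $\frac{12081362630975552}{1679} \approx 7.1956 \cdot 10^{12}$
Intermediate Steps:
$s{\left(D \right)} = \frac{-683 + D}{-1556 + D}$
$B{\left(N \right)} = - 20 N$
$\left(s{\left(-123 \right)} - 3209018\right) \left(t - \left(2170468 + B{\left(1164 \right)}\right)\right) = \left(\frac{-683 - 123}{-1556 - 123} - 3209018\right) \left(-95109 - \left(2170468 - 23280\right)\right) = \left(\frac{1}{-1679} \left(-806\right) - 3209018\right) \left(-95109 - 2147188\right) = \left(\left(- \frac{1}{1679}\right) \left(-806\right) - 3209018\right) \left(-95109 + \left(-2170468 + 23280\right)\right) = \left(\frac{806}{1679} - 3209018\right) \left(-95109 - 2147188\right) = \left(- \frac{5387940416}{1679}\right) \left(-2242297\right) = \frac{12081362630975552}{1679}$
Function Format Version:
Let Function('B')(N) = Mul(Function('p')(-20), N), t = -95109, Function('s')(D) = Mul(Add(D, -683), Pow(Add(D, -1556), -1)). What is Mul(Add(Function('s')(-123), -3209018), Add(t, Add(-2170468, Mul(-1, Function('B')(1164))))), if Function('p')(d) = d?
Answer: Rational(12081362630975552, 1679) ≈ 7.1956e+12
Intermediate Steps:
Function('s')(D) = Mul(Pow(Add(-1556, D), -1), Add(-683, D)) (Function('s')(D) = Mul(Add(-683, D), Pow(Add(-1556, D), -1)) = Mul(Pow(Add(-1556, D), -1), Add(-683, D)))
Function('B')(N) = Mul(-20, N)
Mul(Add(Function('s')(-123), -3209018), Add(t, Add(-2170468, Mul(-1, Function('B')(1164))))) = Mul(Add(Mul(Pow(Add(-1556, -123), -1), Add(-683, -123)), -3209018), Add(-95109, Add(-2170468, Mul(-1, Mul(-20, 1164))))) = Mul(Add(Mul(Pow(-1679, -1), -806), -3209018), Add(-95109, Add(-2170468, Mul(-1, -23280)))) = Mul(Add(Mul(Rational(-1, 1679), -806), -3209018), Add(-95109, Add(-2170468, 23280))) = Mul(Add(Rational(806, 1679), -3209018), Add(-95109, -2147188)) = Mul(Rational(-5387940416, 1679), -2242297) = Rational(12081362630975552, 1679)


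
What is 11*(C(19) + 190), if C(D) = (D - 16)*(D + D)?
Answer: 3344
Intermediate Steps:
C(D) = 2*D*(-16 + D) (C(D) = (-16 + D)*(2*D) = 2*D*(-16 + D))
11*(C(19) + 190) = 11*(2*19*(-16 + 19) + 190) = 11*(2*19*3 + 190) = 11*(114 + 190) = 11*304 = 3344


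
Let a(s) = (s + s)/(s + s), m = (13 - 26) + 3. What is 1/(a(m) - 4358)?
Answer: -1/4357 ≈ -0.00022952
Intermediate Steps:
m = -10 (m = -13 + 3 = -10)
a(s) = 1 (a(s) = (2*s)/((2*s)) = (2*s)*(1/(2*s)) = 1)
1/(a(m) - 4358) = 1/(1 - 4358) = 1/(-4357) = -1/4357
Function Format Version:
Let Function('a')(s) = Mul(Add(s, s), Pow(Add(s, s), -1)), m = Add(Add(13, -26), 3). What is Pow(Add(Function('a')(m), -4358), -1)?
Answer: Rational(-1, 4357) ≈ -0.00022952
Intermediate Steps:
m = -10 (m = Add(-13, 3) = -10)
Function('a')(s) = 1 (Function('a')(s) = Mul(Mul(2, s), Pow(Mul(2, s), -1)) = Mul(Mul(2, s), Mul(Rational(1, 2), Pow(s, -1))) = 1)
Pow(Add(Function('a')(m), -4358), -1) = Pow(Add(1, -4358), -1) = Pow(-4357, -1) = Rational(-1, 4357)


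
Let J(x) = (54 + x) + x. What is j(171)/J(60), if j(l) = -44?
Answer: -22/87 ≈ -0.25287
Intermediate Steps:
J(x) = 54 + 2*x
j(171)/J(60) = -44/(54 + 2*60) = -44/(54 + 120) = -44/174 = -44*1/174 = -22/87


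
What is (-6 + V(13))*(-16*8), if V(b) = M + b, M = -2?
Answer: -640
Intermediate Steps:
V(b) = -2 + b
(-6 + V(13))*(-16*8) = (-6 + (-2 + 13))*(-16*8) = (-6 + 11)*(-1*128) = 5*(-128) = -640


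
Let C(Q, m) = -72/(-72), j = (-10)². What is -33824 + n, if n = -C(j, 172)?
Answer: -33825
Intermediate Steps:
j = 100
C(Q, m) = 1 (C(Q, m) = -72*(-1/72) = 1)
n = -1 (n = -1*1 = -1)
-33824 + n = -33824 - 1 = -33825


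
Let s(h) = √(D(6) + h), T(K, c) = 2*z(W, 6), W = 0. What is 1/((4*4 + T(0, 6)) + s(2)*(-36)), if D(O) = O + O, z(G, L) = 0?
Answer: -1/1118 - 9*√14/4472 ≈ -0.0084246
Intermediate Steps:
D(O) = 2*O
T(K, c) = 0 (T(K, c) = 2*0 = 0)
s(h) = √(12 + h) (s(h) = √(2*6 + h) = √(12 + h))
1/((4*4 + T(0, 6)) + s(2)*(-36)) = 1/((4*4 + 0) + √(12 + 2)*(-36)) = 1/((16 + 0) + √14*(-36)) = 1/(16 - 36*√14)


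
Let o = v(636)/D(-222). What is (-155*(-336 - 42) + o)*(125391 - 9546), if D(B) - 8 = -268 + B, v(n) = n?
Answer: 1635716571840/241 ≈ 6.7872e+9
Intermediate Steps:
D(B) = -260 + B (D(B) = 8 + (-268 + B) = -260 + B)
o = -318/241 (o = 636/(-260 - 222) = 636/(-482) = 636*(-1/482) = -318/241 ≈ -1.3195)
(-155*(-336 - 42) + o)*(125391 - 9546) = (-155*(-336 - 42) - 318/241)*(125391 - 9546) = (-155*(-378) - 318/241)*115845 = (58590 - 318/241)*115845 = (14119872/241)*115845 = 1635716571840/241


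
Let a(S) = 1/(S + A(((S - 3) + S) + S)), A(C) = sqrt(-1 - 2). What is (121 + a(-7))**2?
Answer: 3*(68244*sqrt(3) + 223931*I)/(2*(7*sqrt(3) + 23*I)) ≈ 14608.0 - 8.0517*I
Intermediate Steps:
A(C) = I*sqrt(3) (A(C) = sqrt(-3) = I*sqrt(3))
a(S) = 1/(S + I*sqrt(3))
(121 + a(-7))**2 = (121 + 1/(-7 + I*sqrt(3)))**2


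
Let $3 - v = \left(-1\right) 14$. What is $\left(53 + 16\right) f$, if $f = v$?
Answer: $1173$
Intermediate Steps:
$v = 17$ ($v = 3 - \left(-1\right) 14 = 3 - -14 = 3 + 14 = 17$)
$f = 17$
$\left(53 + 16\right) f = \left(53 + 16\right) 17 = 69 \cdot 17 = 1173$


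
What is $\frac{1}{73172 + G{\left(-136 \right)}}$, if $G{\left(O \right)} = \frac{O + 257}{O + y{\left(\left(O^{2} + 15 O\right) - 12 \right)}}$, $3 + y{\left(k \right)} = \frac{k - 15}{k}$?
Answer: $\frac{2269287}{166046278640} \approx 1.3667 \cdot 10^{-5}$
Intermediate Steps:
$y{\left(k \right)} = -3 + \frac{-15 + k}{k}$ ($y{\left(k \right)} = -3 + \frac{k - 15}{k} = -3 + \frac{-15 + k}{k}$)
$G{\left(O \right)} = \frac{257 + O}{-2 + O - \frac{15}{-12 + O^{2} + 15 O}}$ ($G{\left(O \right)} = \frac{O + 257}{O - \left(2 + \frac{15}{\left(O^{2} + 15 O\right) - 12}\right)} = \frac{257 + O}{O - \left(2 + \frac{15}{-12 + O^{2} + 15 O}\right)} = \frac{257 + O}{-2 + O - \frac{15}{-12 + O^{2} + 15 O}}$)
$\frac{1}{73172 + G{\left(-136 \right)}} = \frac{1}{73172 - \frac{\left(257 - 136\right) \left(-12 + \left(-136\right)^{2} + 15 \left(-136\right)\right)}{15 - \left(-2 - 136\right) \left(-12 + \left(-136\right)^{2} + 15 \left(-136\right)\right)}} = \frac{1}{73172 - \frac{1}{15 - - 138 \left(-12 + 18496 - 2040\right)} 121 \left(-12 + 18496 - 2040\right)} = \frac{1}{73172 - \frac{1}{15 - \left(-138\right) 16444} \cdot 121 \cdot 16444} = \frac{1}{73172 - \frac{1}{15 + 2269272} \cdot 121 \cdot 16444} = \frac{1}{73172 - \frac{1}{2269287} \cdot 121 \cdot 16444} = \frac{1}{73172 - \frac{1989724}{2269287}} = \frac{1}{\frac{166046278640}{2269287}} = \frac{2269287}{166046278640}$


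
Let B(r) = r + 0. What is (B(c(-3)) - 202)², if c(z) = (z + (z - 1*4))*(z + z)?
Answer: 20164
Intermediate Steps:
c(z) = 2*z*(-4 + 2*z) (c(z) = (z + (z - 4))*(2*z) = (z + (-4 + z))*(2*z) = (-4 + 2*z)*(2*z) = 2*z*(-4 + 2*z))
B(r) = r
(B(c(-3)) - 202)² = (4*(-3)*(-2 - 3) - 202)² = (4*(-3)*(-5) - 202)² = (60 - 202)² = (-142)² = 20164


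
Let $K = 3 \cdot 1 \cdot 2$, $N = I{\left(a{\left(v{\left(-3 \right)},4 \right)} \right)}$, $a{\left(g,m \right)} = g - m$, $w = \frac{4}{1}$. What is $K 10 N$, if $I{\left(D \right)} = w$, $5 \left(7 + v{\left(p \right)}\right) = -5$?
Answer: $240$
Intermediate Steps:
$v{\left(p \right)} = -8$ ($v{\left(p \right)} = -7 + \frac{1}{5} \left(-5\right) = -7 - 1 = -8$)
$w = 4$ ($w = 4 \cdot 1 = 4$)
$I{\left(D \right)} = 4$
$N = 4$
$K = 6$ ($K = 3 \cdot 2 = 6$)
$K 10 N = 6 \cdot 10 \cdot 4 = 60 \cdot 4 = 240$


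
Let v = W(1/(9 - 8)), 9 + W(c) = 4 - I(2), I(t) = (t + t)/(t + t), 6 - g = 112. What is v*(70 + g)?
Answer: 216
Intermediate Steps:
g = -106 (g = 6 - 1*112 = 6 - 112 = -106)
I(t) = 1 (I(t) = (2*t)/((2*t)) = (2*t)*(1/(2*t)) = 1)
W(c) = -6 (W(c) = -9 + (4 - 1*1) = -9 + (4 - 1) = -9 + 3 = -6)
v = -6
v*(70 + g) = -6*(70 - 106) = -6*(-36) = 216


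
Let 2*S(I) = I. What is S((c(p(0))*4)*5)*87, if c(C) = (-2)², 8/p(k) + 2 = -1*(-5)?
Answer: 3480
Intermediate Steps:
p(k) = 8/3 (p(k) = 8/(-2 - 1*(-5)) = 8/(-2 + 5) = 8/3)
c(C) = 4
S(I) = I/2
S((c(p(0))*4)*5)*87 = (((4*4)*5)/2)*87 = ((16*5)/2)*87 = ((½)*80)*87 = 40*87 = 3480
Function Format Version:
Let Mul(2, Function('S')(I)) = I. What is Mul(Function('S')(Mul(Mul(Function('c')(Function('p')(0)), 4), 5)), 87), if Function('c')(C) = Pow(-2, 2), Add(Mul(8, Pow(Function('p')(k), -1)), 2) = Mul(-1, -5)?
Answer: 3480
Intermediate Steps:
Function('p')(k) = Rational(8, 3) (Function('p')(k) = Mul(8, Pow(Add(-2, Mul(-1, -5)), -1)) = Mul(8, Pow(Add(-2, 5), -1)) = Mul(8, Pow(3, -1)) = Mul(8, Rational(1, 3)) = Rational(8, 3))
Function('c')(C) = 4
Function('S')(I) = Mul(Rational(1, 2), I)
Mul(Function('S')(Mul(Mul(Function('c')(Function('p')(0)), 4), 5)), 87) = Mul(Mul(Rational(1, 2), Mul(Mul(4, 4), 5)), 87) = Mul(Mul(Rational(1, 2), Mul(16, 5)), 87) = Mul(Mul(Rational(1, 2), 80), 87) = Mul(40, 87) = 3480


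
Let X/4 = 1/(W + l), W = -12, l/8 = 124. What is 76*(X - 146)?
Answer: -2718444/245 ≈ -11096.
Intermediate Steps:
l = 992 (l = 8*124 = 992)
X = 1/245 (X = 4/(-12 + 992) = 4/980 = 4*(1/980) = 1/245 ≈ 0.0040816)
76*(X - 146) = 76*(1/245 - 146) = 76*(-35769/245) = -2718444/245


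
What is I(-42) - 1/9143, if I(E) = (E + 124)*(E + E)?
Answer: -62976985/9143 ≈ -6888.0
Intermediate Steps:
I(E) = 2*E*(124 + E) (I(E) = (124 + E)*(2*E) = 2*E*(124 + E))
I(-42) - 1/9143 = 2*(-42)*(124 - 42) - 1/9143 = 2*(-42)*82 - 1*1/9143 = -6888 - 1/9143 = -62976985/9143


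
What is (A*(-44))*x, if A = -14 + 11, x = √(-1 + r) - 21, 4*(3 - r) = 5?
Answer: -2772 + 66*√3 ≈ -2657.7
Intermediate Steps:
r = 7/4 (r = 3 - ¼*5 = 3 - 5/4 = 7/4 ≈ 1.7500)
x = -21 + √3/2 (x = √(-1 + 7/4) - 21 = √(¾) - 21 = √3/2 - 21 = -21 + √3/2 ≈ -20.134)
A = -3
(A*(-44))*x = (-3*(-44))*(-21 + √3/2) = 132*(-21 + √3/2) = -2772 + 66*√3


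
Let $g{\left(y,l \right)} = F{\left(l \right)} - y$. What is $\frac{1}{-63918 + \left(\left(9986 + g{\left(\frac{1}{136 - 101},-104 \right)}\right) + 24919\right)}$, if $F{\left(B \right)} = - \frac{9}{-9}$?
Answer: $- \frac{35}{1015421} \approx -3.4468 \cdot 10^{-5}$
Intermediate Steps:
$F{\left(B \right)} = 1$ ($F{\left(B \right)} = \left(-9\right) \left(- \frac{1}{9}\right) = 1$)
$g{\left(y,l \right)} = 1 - y$
$\frac{1}{-63918 + \left(\left(9986 + g{\left(\frac{1}{136 - 101},-104 \right)}\right) + 24919\right)} = \frac{1}{-63918 + \left(\left(9986 + \left(1 - \frac{1}{136 - 101}\right)\right) + 24919\right)} = \frac{1}{-63918 + \left(\left(9986 + \left(1 - \frac{1}{35}\right)\right) + 24919\right)} = \frac{1}{-63918 + \left(\left(9986 + \frac{34}{35}\right) + 24919\right)} = \frac{1}{-63918 + \left(\frac{349544}{35} + 24919\right)} = \frac{1}{-63918 + \frac{1221709}{35}} = \frac{1}{- \frac{1015421}{35}} = - \frac{35}{1015421}$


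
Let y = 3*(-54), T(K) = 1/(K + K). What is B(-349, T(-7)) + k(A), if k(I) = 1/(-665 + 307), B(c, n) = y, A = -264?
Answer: -57997/358 ≈ -162.00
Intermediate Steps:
T(K) = 1/(2*K)
y = -162
B(c, n) = -162
k(I) = -1/358 (k(I) = 1/(-358) = -1/358)
B(-349, T(-7)) + k(A) = -162 - 1/358 = -57997/358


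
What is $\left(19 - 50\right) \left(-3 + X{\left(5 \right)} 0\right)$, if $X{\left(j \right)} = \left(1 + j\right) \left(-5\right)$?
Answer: $93$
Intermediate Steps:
$X{\left(j \right)} = -5 - 5 j$
$\left(19 - 50\right) \left(-3 + X{\left(5 \right)} 0\right) = \left(19 - 50\right) \left(-3 + \left(-5 - 25\right) 0\right) = - 31 \left(-3 + \left(-5 - 25\right) 0\right) = - 31 \left(-3 - 0\right) = - 31 \left(-3 + 0\right) = \left(-31\right) \left(-3\right) = 93$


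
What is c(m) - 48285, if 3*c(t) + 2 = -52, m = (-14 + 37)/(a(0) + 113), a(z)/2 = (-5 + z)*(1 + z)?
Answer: -48303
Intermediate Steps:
a(z) = 2*(1 + z)*(-5 + z) (a(z) = 2*((-5 + z)*(1 + z)) = 2*((1 + z)*(-5 + z)) = 2*(1 + z)*(-5 + z))
m = 23/103 (m = (-14 + 37)/((-10 - 8*0 + 2*0²) + 113) = 23/((-10 + 0 + 2*0) + 113) = 23/((-10 + 0 + 0) + 113) = 23/(-10 + 113) = 23/103 ≈ 0.22330)
c(t) = -18 (c(t) = -⅔ + (⅓)*(-52) = -⅔ - 52/3 = -18)
c(m) - 48285 = -18 - 48285 = -48303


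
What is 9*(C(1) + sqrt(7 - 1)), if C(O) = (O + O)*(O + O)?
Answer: 36 + 9*sqrt(6) ≈ 58.045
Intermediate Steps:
C(O) = 4*O**2 (C(O) = (2*O)*(2*O) = 4*O**2)
9*(C(1) + sqrt(7 - 1)) = 9*(4*1**2 + sqrt(7 - 1)) = 9*(4*1 + sqrt(6)) = 9*(4 + sqrt(6)) = 36 + 9*sqrt(6)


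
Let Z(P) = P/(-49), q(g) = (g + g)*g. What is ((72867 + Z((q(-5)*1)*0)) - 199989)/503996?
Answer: -63561/251998 ≈ -0.25223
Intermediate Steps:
q(g) = 2*g² (q(g) = (2*g)*g = 2*g²)
Z(P) = -P/49 (Z(P) = P*(-1/49) = -P/49)
((72867 + Z((q(-5)*1)*0)) - 199989)/503996 = ((72867 - (2*(-5)²)*1*0/49) - 199989)/503996 = ((72867 - (2*25)*1*0/49) - 199989)*(1/503996) = ((72867 - 50*1*0/49) - 199989)*(1/503996) = ((72867 - 50*0/49) - 199989)*(1/503996) = ((72867 - 1/49*0) - 199989)*(1/503996) = ((72867 + 0) - 199989)*(1/503996) = (72867 - 199989)*(1/503996) = -127122*1/503996 = -63561/251998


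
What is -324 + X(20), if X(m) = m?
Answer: -304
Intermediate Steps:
-324 + X(20) = -324 + 20 = -304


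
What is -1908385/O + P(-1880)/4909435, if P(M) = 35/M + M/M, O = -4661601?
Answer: 74952773498327/183086616843480 ≈ 0.40938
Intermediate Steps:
P(M) = 1 + 35/M (P(M) = 35/M + 1 = 1 + 35/M)
-1908385/O + P(-1880)/4909435 = -1908385/(-4661601) + ((35 - 1880)/(-1880))/4909435 = -1908385*(-1/4661601) - 1/1880*(-1845)*(1/4909435) = 1908385/4661601 + (369/376)*(1/4909435) = 1908385/4661601 + 369/1845947560 = 74952773498327/183086616843480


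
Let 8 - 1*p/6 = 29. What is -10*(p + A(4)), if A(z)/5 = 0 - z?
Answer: 1460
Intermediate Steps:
p = -126 (p = 48 - 6*29 = 48 - 174 = -126)
A(z) = -5*z (A(z) = 5*(0 - z) = 5*(-z) = -5*z)
-10*(p + A(4)) = -10*(-126 - 5*4) = -10*(-126 - 20) = -10*(-146) = 1460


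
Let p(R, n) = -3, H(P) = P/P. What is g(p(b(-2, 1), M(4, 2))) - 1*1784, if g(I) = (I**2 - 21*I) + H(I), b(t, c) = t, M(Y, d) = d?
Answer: -1711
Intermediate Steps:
H(P) = 1
g(I) = 1 + I**2 - 21*I (g(I) = (I**2 - 21*I) + 1 = 1 + I**2 - 21*I)
g(p(b(-2, 1), M(4, 2))) - 1*1784 = (1 + (-3)**2 - 21*(-3)) - 1*1784 = (1 + 9 + 63) - 1784 = 73 - 1784 = -1711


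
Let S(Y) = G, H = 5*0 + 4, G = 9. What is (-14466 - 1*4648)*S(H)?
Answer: -172026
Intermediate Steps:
H = 4 (H = 0 + 4 = 4)
S(Y) = 9
(-14466 - 1*4648)*S(H) = (-14466 - 1*4648)*9 = (-14466 - 4648)*9 = -19114*9 = -172026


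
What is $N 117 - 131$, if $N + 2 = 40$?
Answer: $4315$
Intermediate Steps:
$N = 38$ ($N = -2 + 40 = 38$)
$N 117 - 131 = 38 \cdot 117 - 131 = 4446 - 131 = 4315$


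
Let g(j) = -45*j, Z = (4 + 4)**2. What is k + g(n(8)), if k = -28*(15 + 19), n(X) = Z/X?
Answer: -1312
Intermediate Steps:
Z = 64 (Z = 8**2 = 64)
n(X) = 64/X
k = -952 (k = -28*34 = -952)
k + g(n(8)) = -952 - 2880/8 = -952 - 45*8 = -952 - 360 = -1312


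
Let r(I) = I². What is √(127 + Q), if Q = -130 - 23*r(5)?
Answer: 17*I*√2 ≈ 24.042*I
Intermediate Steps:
Q = -705 (Q = -130 - 23*5² = -130 - 23*25 = -130 - 575 = -705)
√(127 + Q) = √(127 - 705) = √(-578) = 17*I*√2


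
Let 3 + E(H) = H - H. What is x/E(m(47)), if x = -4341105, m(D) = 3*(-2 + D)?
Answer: 1447035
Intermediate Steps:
m(D) = -6 + 3*D
E(H) = -3 (E(H) = -3 + (H - H) = -3 + 0 = -3)
x/E(m(47)) = -4341105/(-3) = -4341105*(-1/3) = 1447035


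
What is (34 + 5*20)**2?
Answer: 17956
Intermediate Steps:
(34 + 5*20)**2 = (34 + 100)**2 = 134**2 = 17956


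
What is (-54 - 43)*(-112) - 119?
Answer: 10745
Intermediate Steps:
(-54 - 43)*(-112) - 119 = -97*(-112) - 119 = 10864 - 119 = 10745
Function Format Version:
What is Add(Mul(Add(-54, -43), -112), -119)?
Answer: 10745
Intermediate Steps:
Add(Mul(Add(-54, -43), -112), -119) = Add(Mul(-97, -112), -119) = Add(10864, -119) = 10745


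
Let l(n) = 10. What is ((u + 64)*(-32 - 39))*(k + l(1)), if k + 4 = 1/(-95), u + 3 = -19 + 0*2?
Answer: -1696758/95 ≈ -17861.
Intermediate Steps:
u = -22 (u = -3 + (-19 + 0*2) = -3 + (-19 + 0) = -3 - 19 = -22)
k = -381/95 (k = -4 + 1/(-95) = -4 - 1/95 = -381/95 ≈ -4.0105)
((u + 64)*(-32 - 39))*(k + l(1)) = ((-22 + 64)*(-32 - 39))*(-381/95 + 10) = (42*(-71))*(569/95) = -2982*569/95 = -1696758/95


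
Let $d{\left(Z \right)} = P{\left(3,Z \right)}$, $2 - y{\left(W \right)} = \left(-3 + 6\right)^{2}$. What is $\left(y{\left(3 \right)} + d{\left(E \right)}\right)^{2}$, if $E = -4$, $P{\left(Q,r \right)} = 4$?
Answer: $9$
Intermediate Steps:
$y{\left(W \right)} = -7$ ($y{\left(W \right)} = 2 - \left(-3 + 6\right)^{2} = 2 - 3^{2} = 2 - 9 = -7$)
$d{\left(Z \right)} = 4$
$\left(y{\left(3 \right)} + d{\left(E \right)}\right)^{2} = \left(-7 + 4\right)^{2} = \left(-3\right)^{2} = 9$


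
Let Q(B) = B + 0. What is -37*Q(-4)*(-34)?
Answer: -5032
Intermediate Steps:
Q(B) = B
-37*Q(-4)*(-34) = -37*(-4)*(-34) = 148*(-34) = -5032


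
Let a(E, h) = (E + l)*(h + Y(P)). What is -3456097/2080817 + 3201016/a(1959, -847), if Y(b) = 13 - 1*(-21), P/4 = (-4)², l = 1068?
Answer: -15166013878319/5120788676967 ≈ -2.9617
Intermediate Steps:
P = 64 (P = 4*(-4)² = 4*16 = 64)
Y(b) = 34 (Y(b) = 13 + 21 = 34)
a(E, h) = (34 + h)*(1068 + E) (a(E, h) = (E + 1068)*(h + 34) = (1068 + E)*(34 + h) = (34 + h)*(1068 + E))
-3456097/2080817 + 3201016/a(1959, -847) = -3456097/2080817 + 3201016/(36312 + 34*1959 + 1068*(-847) + 1959*(-847)) = -3456097*1/2080817 + 3201016/(36312 + 66606 - 904596 - 1659273) = -3456097/2080817 + 3201016/(-2460951) = -3456097/2080817 + 3201016*(-1/2460951) = -3456097/2080817 - 3201016/2460951 = -15166013878319/5120788676967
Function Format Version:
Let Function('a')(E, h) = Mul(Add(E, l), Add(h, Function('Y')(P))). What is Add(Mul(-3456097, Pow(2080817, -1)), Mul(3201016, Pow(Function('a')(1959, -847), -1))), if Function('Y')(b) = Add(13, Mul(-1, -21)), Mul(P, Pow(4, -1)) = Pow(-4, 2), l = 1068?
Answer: Rational(-15166013878319, 5120788676967) ≈ -2.9617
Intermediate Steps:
P = 64 (P = Mul(4, Pow(-4, 2)) = Mul(4, 16) = 64)
Function('Y')(b) = 34 (Function('Y')(b) = Add(13, 21) = 34)
Function('a')(E, h) = Mul(Add(34, h), Add(1068, E)) (Function('a')(E, h) = Mul(Add(E, 1068), Add(h, 34)) = Mul(Add(1068, E), Add(34, h)) = Mul(Add(34, h), Add(1068, E)))
Add(Mul(-3456097, Pow(2080817, -1)), Mul(3201016, Pow(Function('a')(1959, -847), -1))) = Add(Mul(-3456097, Pow(2080817, -1)), Mul(3201016, Pow(Add(36312, Mul(34, 1959), Mul(1068, -847), Mul(1959, -847)), -1))) = Add(Mul(-3456097, Rational(1, 2080817)), Mul(3201016, Pow(Add(36312, 66606, -904596, -1659273), -1))) = Add(Rational(-3456097, 2080817), Mul(3201016, Pow(-2460951, -1))) = Add(Rational(-3456097, 2080817), Mul(3201016, Rational(-1, 2460951))) = Add(Rational(-3456097, 2080817), Rational(-3201016, 2460951)) = Rational(-15166013878319, 5120788676967)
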